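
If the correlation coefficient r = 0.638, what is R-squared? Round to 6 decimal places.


R^2 = r^2 = (0.638)^2 = 0.407044

0.407044


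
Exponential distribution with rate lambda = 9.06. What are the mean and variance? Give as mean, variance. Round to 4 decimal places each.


mean = 1/lam, var = 1/lam^2
mean = 1 / 9.06 = 50/453 ≈ 0.110375
lam^2 = 9.06^2 = 82.0836
var = 1 / 82.0836 ≈ 0.012183

0.1104, 0.0122


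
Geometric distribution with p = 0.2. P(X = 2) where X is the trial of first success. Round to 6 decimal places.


P = (1-p)^(k-1) * p
(1-p)^(k-1) = 0.8^1 = 0.8
P = 0.8 * 0.2 = 0.16

0.160000


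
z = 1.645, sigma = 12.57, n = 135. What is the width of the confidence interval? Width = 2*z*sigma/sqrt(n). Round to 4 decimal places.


width = 2*z*sigma/sqrt(n)
2*z*sigma = 2 * 1.645 * 12.57 = 41.3553
sqrt(135) ≈ 11.618950
width = 41.3553 / 11.618950 ≈ 3.559298

3.5593


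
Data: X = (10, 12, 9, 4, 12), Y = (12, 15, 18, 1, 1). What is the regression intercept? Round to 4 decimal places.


a = ybar - b*xbar, where b = sum((xi-xbar)(yi-ybar)) / sum((xi-xbar)^2)
n = 5, xbar = 47/5 = 9.4, ybar = 47/5 = 9.4
Sxy = sum((xi-xbar)(yi-ybar)) = 36.2
Sxx = sum((xi-xbar)^2) = 43.2
b = Sxy / Sxx = 181/216 ≈ 0.837963
a = 9.4 - 0.837963 * 9.4 = 329/216 ≈ 1.523148

1.5231


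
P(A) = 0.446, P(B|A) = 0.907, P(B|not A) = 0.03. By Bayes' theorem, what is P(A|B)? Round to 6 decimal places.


P(A|B) = P(B|A)*P(A) / P(B), P(B) = P(B|A)*P(A) + P(B|not A)*P(not A)
P(B|A)*P(A) = 0.907 * 0.446 = 0.404522
P(B|not A)*P(not A) = 0.03 * 0.554 = 0.01662
P(B) = 0.404522 + 0.01662 = 0.421142
P(A|B) = 0.404522 / 0.421142 ≈ 0.96053588

0.960536


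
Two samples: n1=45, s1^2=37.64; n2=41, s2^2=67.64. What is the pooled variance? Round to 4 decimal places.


sp^2 = ((n1-1)*s1^2 + (n2-1)*s2^2)/(n1+n2-2)
(n1-1)*s1^2 = 44 * 37.64 = 1656.16
(n2-1)*s2^2 = 40 * 67.64 = 2705.6
numerator = 1656.16 + 2705.6 = 4361.76
n1+n2-2 = 84
sp^2 = 4361.76 / 84 = 9087/175 ≈ 51.925714

51.9257


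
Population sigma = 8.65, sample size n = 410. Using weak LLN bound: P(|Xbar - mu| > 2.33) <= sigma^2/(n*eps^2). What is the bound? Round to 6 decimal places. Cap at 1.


bound = min(1, sigma^2/(n*eps^2))
sigma^2 = 8.65^2 = 74.8225
n*eps^2 = 410 * 2.33^2 = 410 * 5.4289 = 2225.849
sigma^2/(n*eps^2) = 74.8225 / 2225.849 ≈ 0.03361526

0.033615


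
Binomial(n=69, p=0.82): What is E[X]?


E[X] = n*p = 69 * 0.82 = 56.58

56.58


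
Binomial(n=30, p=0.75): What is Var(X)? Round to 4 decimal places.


Var = n*p*(1-p) = 30 * 0.75 * 0.25 = 5.625

5.6250


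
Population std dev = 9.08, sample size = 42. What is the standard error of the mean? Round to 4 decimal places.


SE = sigma / sqrt(n)
sqrt(42) ≈ 6.480741
SE = 9.08 / 6.480741 ≈ 1.401074

1.4011


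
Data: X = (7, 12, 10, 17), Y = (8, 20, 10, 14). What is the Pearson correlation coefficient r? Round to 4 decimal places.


r = sum((xi-xbar)(yi-ybar)) / sqrt(sum((xi-xbar)^2) * sum((yi-ybar)^2))
n = 4, xbar = 46/4 = 11.5, ybar = 52/4 = 13
Sxy = sum((xi-xbar)(yi-ybar)) = 36
Sxx = sum((xi-xbar)^2) = 53
Syy = sum((yi-ybar)^2) = 84
sqrt(Sxx*Syy) ≈ 66.723309
r = Sxy / sqrt(Sxx*Syy) = 36 / 66.723309 ≈ 0.539542

0.5395


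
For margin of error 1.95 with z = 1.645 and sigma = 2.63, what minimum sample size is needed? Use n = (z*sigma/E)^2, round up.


z*sigma/E = 1.645 * 2.63 / 1.95 ≈ 2.218641
(z*sigma/E)^2 ≈ 4.922368
round up: n = 5

5


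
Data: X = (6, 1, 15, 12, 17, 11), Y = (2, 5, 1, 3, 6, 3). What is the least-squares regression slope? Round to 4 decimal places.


b = sum((xi-xbar)(yi-ybar)) / sum((xi-xbar)^2)
n = 6, xbar = 62/6 = 31/3 ≈ 10.333333, ybar = 20/6 = 10/3 ≈ 3.333333
Sxy = sum((xi-xbar)(yi-ybar)) = -11/3 ≈ -3.666667
Sxx = sum((xi-xbar)^2) = 526/3 ≈ 175.333333
b = Sxy / Sxx = -11/526 ≈ -0.020913

-0.0209


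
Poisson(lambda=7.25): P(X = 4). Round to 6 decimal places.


P = e^(-lam) * lam^k / k!
e^(-7.25) ≈ 0.0007101744
lam^k = 7.25^4 = 707281/256 ≈ 2762.816406
k! = 4! = 24
P = 0.0007101744 * 2762.816406 / 24 ≈ 0.081753

0.081753


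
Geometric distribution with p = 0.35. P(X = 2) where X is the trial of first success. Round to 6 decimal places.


P = (1-p)^(k-1) * p
(1-p)^(k-1) = 0.65^1 = 0.65
P = 0.65 * 0.35 = 0.2275

0.227500


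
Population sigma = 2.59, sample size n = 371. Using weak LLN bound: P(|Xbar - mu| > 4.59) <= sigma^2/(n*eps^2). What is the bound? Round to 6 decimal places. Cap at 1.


bound = min(1, sigma^2/(n*eps^2))
sigma^2 = 2.59^2 = 6.7081
n*eps^2 = 371 * 4.59^2 = 371 * 21.0681 = 7816.2651
sigma^2/(n*eps^2) = 6.7081 / 7816.2651 ≈ 0.00085822

0.000858


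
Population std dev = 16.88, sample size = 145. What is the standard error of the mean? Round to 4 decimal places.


SE = sigma / sqrt(n)
sqrt(145) ≈ 12.041595
SE = 16.88 / 12.041595 ≈ 1.401808

1.4018


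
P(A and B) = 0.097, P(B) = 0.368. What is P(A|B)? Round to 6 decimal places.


P(A|B) = P(A and B) / P(B) = 0.097 / 0.368 = 97/368 ≈ 0.26358696

0.263587


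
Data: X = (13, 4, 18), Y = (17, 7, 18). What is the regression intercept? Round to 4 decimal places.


a = ybar - b*xbar, where b = sum((xi-xbar)(yi-ybar)) / sum((xi-xbar)^2)
n = 3, xbar = 35/3 ≈ 11.666667, ybar = 42/3 = 14
Sxy = sum((xi-xbar)(yi-ybar)) = 83
Sxx = sum((xi-xbar)^2) = 302/3 ≈ 100.666667
b = Sxy / Sxx = 249/302 ≈ 0.824503
a = 14 - 0.824503 * 11.666667 = 1323/302 ≈ 4.380795

4.3808


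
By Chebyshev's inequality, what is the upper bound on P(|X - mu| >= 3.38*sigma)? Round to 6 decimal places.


P <= 1/k^2
k^2 = 3.38^2 = 11.4244
1/k^2 = 1 / 11.4244 ≈ 0.08753195

0.087532


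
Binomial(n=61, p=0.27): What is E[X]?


E[X] = n*p = 61 * 0.27 = 16.47

16.47


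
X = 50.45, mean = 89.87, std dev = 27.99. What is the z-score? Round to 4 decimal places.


z = (X - mu) / sigma
X - mu = 50.45 - 89.87 = -39.42
z = -39.42 / 27.99 = -438/311 ≈ -1.408360

-1.4084


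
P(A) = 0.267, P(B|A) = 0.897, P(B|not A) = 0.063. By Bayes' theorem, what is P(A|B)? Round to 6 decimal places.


P(A|B) = P(B|A)*P(A) / P(B), P(B) = P(B|A)*P(A) + P(B|not A)*P(not A)
P(B|A)*P(A) = 0.897 * 0.267 = 0.239499
P(B|not A)*P(not A) = 0.063 * 0.733 = 0.046179
P(B) = 0.239499 + 0.046179 = 0.285678
P(A|B) = 0.239499 / 0.285678 ≈ 0.83835297

0.838353


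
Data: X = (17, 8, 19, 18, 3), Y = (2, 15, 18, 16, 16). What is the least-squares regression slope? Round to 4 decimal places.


b = sum((xi-xbar)(yi-ybar)) / sum((xi-xbar)^2)
n = 5, xbar = 65/5 = 13, ybar = 67/5 = 13.4
Sxy = sum((xi-xbar)(yi-ybar)) = -39
Sxx = sum((xi-xbar)^2) = 202
b = Sxy / Sxx = -39/202 ≈ -0.193069

-0.1931


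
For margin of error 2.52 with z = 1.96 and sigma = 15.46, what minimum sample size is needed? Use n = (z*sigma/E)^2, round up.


z*sigma/E = 1.96 * 15.46 / 2.52 = 5411/450 ≈ 12.024444
(z*sigma/E)^2 ≈ 144.587264
round up: n = 145

145


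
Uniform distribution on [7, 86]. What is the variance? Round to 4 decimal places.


Var = (b-a)^2 / 12
(b-a)^2 = (86 - 7)^2 = 6241
Var = 6241/12 ≈ 520.083333

520.0833


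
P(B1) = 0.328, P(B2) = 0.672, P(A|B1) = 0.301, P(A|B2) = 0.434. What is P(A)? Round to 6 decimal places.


P(A) = P(A|B1)*P(B1) + P(A|B2)*P(B2)
P(A|B1)*P(B1) = 0.301 * 0.328 = 0.098728
P(A|B2)*P(B2) = 0.434 * 0.672 = 0.291648
P(A) = 0.098728 + 0.291648 = 0.390376

0.390376


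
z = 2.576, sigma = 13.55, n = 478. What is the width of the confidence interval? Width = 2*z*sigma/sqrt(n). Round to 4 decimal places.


width = 2*z*sigma/sqrt(n)
2*z*sigma = 2 * 2.576 * 13.55 = 69.8096
sqrt(478) ≈ 21.863211
width = 69.8096 / 21.863211 ≈ 3.193017

3.1930


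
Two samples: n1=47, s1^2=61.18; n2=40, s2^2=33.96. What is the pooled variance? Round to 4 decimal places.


sp^2 = ((n1-1)*s1^2 + (n2-1)*s2^2)/(n1+n2-2)
(n1-1)*s1^2 = 46 * 61.18 = 2814.28
(n2-1)*s2^2 = 39 * 33.96 = 1324.44
numerator = 2814.28 + 1324.44 = 4138.72
n1+n2-2 = 85
sp^2 = 4138.72 / 85 = 103468/2125 ≈ 48.690824

48.6908


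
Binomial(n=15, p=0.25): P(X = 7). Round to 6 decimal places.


P = C(n,k) * p^k * (1-p)^(n-k)
C(15,7) = 6435
p^k = 0.25^7 ≈ 0.00006103516
(1-p)^(n-k) = 0.75^8 ≈ 0.1001129
P = 6435 * 0.00006103516 * 0.1001129 ≈ 0.039320

0.039320


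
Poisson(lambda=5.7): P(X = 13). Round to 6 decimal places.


P = e^(-lam) * lam^k / k!
e^(-5.7) ≈ 0.003345965
lam^k = 5.7^13 ≈ 6704603875.249606
k! = 13! = 6227020800
P = 0.003345965 * 6704603875.249606 / 6227020800 ≈ 0.003603

0.003603


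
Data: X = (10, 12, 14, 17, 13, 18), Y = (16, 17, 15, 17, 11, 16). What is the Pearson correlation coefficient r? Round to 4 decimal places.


r = sum((xi-xbar)(yi-ybar)) / sqrt(sum((xi-xbar)^2) * sum((yi-ybar)^2))
n = 6, xbar = 84/6 = 14, ybar = 92/6 = 46/3 ≈ 15.333333
Sxy = sum((xi-xbar)(yi-ybar)) = 6
Sxx = sum((xi-xbar)^2) = 46
Syy = sum((yi-ybar)^2) = 76/3 ≈ 25.333333
sqrt(Sxx*Syy) ≈ 34.136979
r = Sxy / sqrt(Sxx*Syy) = 6 / 34.136979 ≈ 0.175762

0.1758


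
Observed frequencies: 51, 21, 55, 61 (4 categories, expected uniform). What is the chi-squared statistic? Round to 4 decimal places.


chi2 = sum((O-E)^2/E), E = total/4
total = 188, E = 188/4 = 47
(51 - 47)^2 / 47 = 16 / 47 = 16/47 ≈ 0.340426
(21 - 47)^2 / 47 = 676 / 47 = 676/47 ≈ 14.382979
(55 - 47)^2 / 47 = 64 / 47 = 64/47 ≈ 1.361702
(61 - 47)^2 / 47 = 196 / 47 = 196/47 ≈ 4.170213
chi2 = 952/47 ≈ 20.255319

20.2553


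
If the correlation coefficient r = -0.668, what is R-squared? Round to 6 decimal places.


R^2 = r^2 = (-0.668)^2 = 0.446224

0.446224


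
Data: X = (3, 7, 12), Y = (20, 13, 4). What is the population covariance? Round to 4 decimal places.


Cov = (1/n)*sum((xi-xbar)(yi-ybar))
n = 3, xbar = 22/3 ≈ 7.333333, ybar = 37/3 ≈ 12.333333
sum((xi-xbar)(yi-ybar)) = -217/3 ≈ -72.333333
Cov = -72.333333 / 3 = -217/9 ≈ -24.111111

-24.1111


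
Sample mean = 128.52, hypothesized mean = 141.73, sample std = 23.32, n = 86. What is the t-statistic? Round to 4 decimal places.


t = (xbar - mu0) / (s/sqrt(n))
xbar - mu0 = 128.52 - 141.73 = -13.21
sqrt(86) ≈ 9.27361850
s/sqrt(n) = 23.32 / 9.27361850 ≈ 2.51466027
t = -13.21 / 2.51466027 ≈ -5.253195

-5.2532


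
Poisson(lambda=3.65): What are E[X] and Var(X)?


E[X] = Var(X) = lambda = 3.65

3.65, 3.65


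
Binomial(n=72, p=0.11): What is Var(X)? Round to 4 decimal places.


Var = n*p*(1-p) = 72 * 0.11 * 0.89 = 7.0488

7.0488


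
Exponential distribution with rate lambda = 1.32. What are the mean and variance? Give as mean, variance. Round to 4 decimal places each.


mean = 1/lam, var = 1/lam^2
mean = 1 / 1.32 = 25/33 ≈ 0.757576
lam^2 = 1.32^2 = 1.7424
var = 1 / 1.7424 = 625/1089 ≈ 0.573921

0.7576, 0.5739


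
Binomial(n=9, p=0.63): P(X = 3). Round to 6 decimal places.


P = C(n,k) * p^k * (1-p)^(n-k)
C(9,3) = 84
p^k = 0.63^3 = 0.250047
(1-p)^(n-k) = 0.37^6 ≈ 0.002565726
P = 84 * 0.250047 * 0.002565726 ≈ 0.053890

0.053890


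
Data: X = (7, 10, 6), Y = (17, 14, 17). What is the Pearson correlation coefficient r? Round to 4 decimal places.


r = sum((xi-xbar)(yi-ybar)) / sqrt(sum((xi-xbar)^2) * sum((yi-ybar)^2))
n = 3, xbar = 23/3 ≈ 7.666667, ybar = 48/3 = 16
Sxy = sum((xi-xbar)(yi-ybar)) = -7
Sxx = sum((xi-xbar)^2) = 26/3 ≈ 8.666667
Syy = sum((yi-ybar)^2) = 6
sqrt(Sxx*Syy) ≈ 7.211103
r = Sxy / sqrt(Sxx*Syy) = -7 / 7.211103 ≈ -0.970725

-0.9707


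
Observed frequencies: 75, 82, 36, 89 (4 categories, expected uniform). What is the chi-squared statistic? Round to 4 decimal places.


chi2 = sum((O-E)^2/E), E = total/4
total = 282, E = 282/4 = 70.5
(75 - 70.5)^2 / 70.5 = 20.25 / 70.5 = 27/94 ≈ 0.287234
(82 - 70.5)^2 / 70.5 = 132.25 / 70.5 = 529/282 ≈ 1.875887
(36 - 70.5)^2 / 70.5 = 1190.25 / 70.5 = 1587/94 ≈ 16.882979
(89 - 70.5)^2 / 70.5 = 342.25 / 70.5 = 1369/282 ≈ 4.854610
chi2 = 3370/141 ≈ 23.900709

23.9007


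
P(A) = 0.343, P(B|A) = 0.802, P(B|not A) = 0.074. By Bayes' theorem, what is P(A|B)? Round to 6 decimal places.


P(A|B) = P(B|A)*P(A) / P(B), P(B) = P(B|A)*P(A) + P(B|not A)*P(not A)
P(B|A)*P(A) = 0.802 * 0.343 = 0.275086
P(B|not A)*P(not A) = 0.074 * 0.657 = 0.048618
P(B) = 0.275086 + 0.048618 = 0.323704
P(A|B) = 0.275086 / 0.323704 ≈ 0.84980723

0.849807


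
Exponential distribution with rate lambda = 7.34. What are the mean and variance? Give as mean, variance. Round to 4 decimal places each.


mean = 1/lam, var = 1/lam^2
mean = 1 / 7.34 = 50/367 ≈ 0.136240
lam^2 = 7.34^2 = 53.8756
var = 1 / 53.8756 ≈ 0.018561

0.1362, 0.0186


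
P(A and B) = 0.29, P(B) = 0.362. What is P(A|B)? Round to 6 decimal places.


P(A|B) = P(A and B) / P(B) = 0.29 / 0.362 = 145/181 ≈ 0.80110497

0.801105


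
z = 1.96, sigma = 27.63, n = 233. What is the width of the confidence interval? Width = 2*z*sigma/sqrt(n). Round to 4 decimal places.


width = 2*z*sigma/sqrt(n)
2*z*sigma = 2 * 1.96 * 27.63 = 108.3096
sqrt(233) ≈ 15.264338
width = 108.3096 / 15.264338 ≈ 7.095598

7.0956


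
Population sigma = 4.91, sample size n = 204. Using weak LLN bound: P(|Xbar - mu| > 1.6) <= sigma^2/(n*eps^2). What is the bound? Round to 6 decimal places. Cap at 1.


bound = min(1, sigma^2/(n*eps^2))
sigma^2 = 4.91^2 = 24.1081
n*eps^2 = 204 * 1.6^2 = 204 * 2.56 = 522.24
sigma^2/(n*eps^2) = 24.1081 / 522.24 ≈ 0.04616288

0.046163


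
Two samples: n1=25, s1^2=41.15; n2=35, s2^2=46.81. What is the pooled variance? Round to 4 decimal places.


sp^2 = ((n1-1)*s1^2 + (n2-1)*s2^2)/(n1+n2-2)
(n1-1)*s1^2 = 24 * 41.15 = 987.6
(n2-1)*s2^2 = 34 * 46.81 = 1591.54
numerator = 987.6 + 1591.54 = 2579.14
n1+n2-2 = 58
sp^2 = 2579.14 / 58 = 128957/2900 ≈ 44.467931

44.4679


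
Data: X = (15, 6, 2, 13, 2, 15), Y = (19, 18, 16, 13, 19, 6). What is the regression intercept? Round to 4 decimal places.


a = ybar - b*xbar, where b = sum((xi-xbar)(yi-ybar)) / sum((xi-xbar)^2)
n = 6, xbar = 53/6 ≈ 8.833333, ybar = 91/6 ≈ 15.166667
Sxy = sum((xi-xbar)(yi-ybar)) = -491/6 ≈ -81.833333
Sxx = sum((xi-xbar)^2) = 1169/6 ≈ 194.833333
b = Sxy / Sxx = -491/1169 ≈ -0.420017
a = 15.166667 - (-0.420017) * 8.833333 = 22067/1169 ≈ 18.876818

18.8768


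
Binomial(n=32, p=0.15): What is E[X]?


E[X] = n*p = 32 * 0.15 = 4.8

4.8


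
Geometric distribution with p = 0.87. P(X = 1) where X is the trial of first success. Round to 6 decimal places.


P = (1-p)^(k-1) * p
(1-p)^(k-1) = 0.13^0 = 1
P = 1 * 0.87 = 0.87

0.870000


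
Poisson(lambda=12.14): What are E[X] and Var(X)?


E[X] = Var(X) = lambda = 12.14

12.14, 12.14


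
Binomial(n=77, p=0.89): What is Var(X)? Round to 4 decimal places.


Var = n*p*(1-p) = 77 * 0.89 * 0.11 = 7.5383

7.5383


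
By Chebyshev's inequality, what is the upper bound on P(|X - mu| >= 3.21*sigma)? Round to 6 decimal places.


P <= 1/k^2
k^2 = 3.21^2 = 10.3041
1/k^2 = 1 / 10.3041 ≈ 0.09704875

0.097049


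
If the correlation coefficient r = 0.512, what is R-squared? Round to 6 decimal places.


R^2 = r^2 = (0.512)^2 = 0.262144

0.262144


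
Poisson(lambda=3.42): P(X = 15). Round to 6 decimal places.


P = e^(-lam) * lam^k / k!
e^(-3.42) ≈ 0.03271243
lam^k = 3.42^15 ≈ 102421608.223657
k! = 15! = 1307674368000
P = 0.03271243 * 102421608.223657 / 1307674368000 ≈ 0.000003

0.000003


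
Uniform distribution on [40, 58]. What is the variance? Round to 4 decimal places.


Var = (b-a)^2 / 12
(b-a)^2 = (58 - 40)^2 = 324
Var = 324/12 = 27

27.0000


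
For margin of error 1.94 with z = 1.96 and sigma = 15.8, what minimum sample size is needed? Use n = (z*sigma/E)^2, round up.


z*sigma/E = 1.96 * 15.8 / 1.94 = 7742/485 ≈ 15.962887
(z*sigma/E)^2 ≈ 254.813749
round up: n = 255

255


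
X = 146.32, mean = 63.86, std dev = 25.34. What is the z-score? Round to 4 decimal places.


z = (X - mu) / sigma
X - mu = 146.32 - 63.86 = 82.46
z = 82.46 / 25.34 = 589/181 ≈ 3.254144

3.2541


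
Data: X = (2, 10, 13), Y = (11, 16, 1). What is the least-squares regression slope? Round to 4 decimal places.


b = sum((xi-xbar)(yi-ybar)) / sum((xi-xbar)^2)
n = 3, xbar = 25/3 ≈ 8.333333, ybar = 28/3 ≈ 9.333333
Sxy = sum((xi-xbar)(yi-ybar)) = -115/3 ≈ -38.333333
Sxx = sum((xi-xbar)^2) = 194/3 ≈ 64.666667
b = Sxy / Sxx = -115/194 ≈ -0.592784

-0.5928


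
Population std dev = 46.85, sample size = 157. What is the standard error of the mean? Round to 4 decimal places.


SE = sigma / sqrt(n)
sqrt(157) ≈ 12.529964
SE = 46.85 / 12.529964 ≈ 3.739037

3.7390


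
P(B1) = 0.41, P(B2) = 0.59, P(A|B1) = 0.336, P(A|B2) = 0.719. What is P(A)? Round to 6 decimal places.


P(A) = P(A|B1)*P(B1) + P(A|B2)*P(B2)
P(A|B1)*P(B1) = 0.336 * 0.41 = 0.13776
P(A|B2)*P(B2) = 0.719 * 0.59 = 0.42421
P(A) = 0.13776 + 0.42421 = 0.56197

0.561970


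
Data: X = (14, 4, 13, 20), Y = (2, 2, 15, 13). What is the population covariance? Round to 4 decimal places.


Cov = (1/n)*sum((xi-xbar)(yi-ybar))
n = 4, xbar = 51/4 = 12.75, ybar = 32/4 = 8
sum((xi-xbar)(yi-ybar)) = 83
Cov = 83 / 4 = 20.75

20.7500


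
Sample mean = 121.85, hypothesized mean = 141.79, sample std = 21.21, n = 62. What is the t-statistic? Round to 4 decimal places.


t = (xbar - mu0) / (s/sqrt(n))
xbar - mu0 = 121.85 - 141.79 = -19.94
sqrt(62) ≈ 7.87400787
s/sqrt(n) = 21.21 / 7.87400787 ≈ 2.69367269
t = -19.94 / 2.69367269 ≈ -7.402533

-7.4025


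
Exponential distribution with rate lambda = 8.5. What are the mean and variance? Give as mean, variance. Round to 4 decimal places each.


mean = 1/lam, var = 1/lam^2
mean = 1 / 8.5 = 2/17 ≈ 0.117647
lam^2 = 8.5^2 = 72.25
var = 1 / 72.25 = 4/289 ≈ 0.013841

0.1176, 0.0138


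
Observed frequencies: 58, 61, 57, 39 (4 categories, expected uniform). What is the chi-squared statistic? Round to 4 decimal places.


chi2 = sum((O-E)^2/E), E = total/4
total = 215, E = 215/4 = 53.75
(58 - 53.75)^2 / 53.75 = 18.0625 / 53.75 = 289/860 ≈ 0.336047
(61 - 53.75)^2 / 53.75 = 52.5625 / 53.75 = 841/860 ≈ 0.977907
(57 - 53.75)^2 / 53.75 = 10.5625 / 53.75 = 169/860 ≈ 0.196512
(39 - 53.75)^2 / 53.75 = 217.5625 / 53.75 = 3481/860 ≈ 4.047674
chi2 = 239/43 ≈ 5.558140

5.5581


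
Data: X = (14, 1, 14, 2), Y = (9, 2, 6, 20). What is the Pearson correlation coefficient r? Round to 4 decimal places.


r = sum((xi-xbar)(yi-ybar)) / sqrt(sum((xi-xbar)^2) * sum((yi-ybar)^2))
n = 4, xbar = 31/4 = 7.75, ybar = 37/4 = 9.25
Sxy = sum((xi-xbar)(yi-ybar)) = -34.75
Sxx = sum((xi-xbar)^2) = 156.75
Syy = sum((yi-ybar)^2) = 178.75
sqrt(Sxx*Syy) ≈ 167.388956
r = Sxy / sqrt(Sxx*Syy) = -34.75 / 167.388956 ≈ -0.207600

-0.2076


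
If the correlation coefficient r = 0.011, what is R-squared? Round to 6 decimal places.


R^2 = r^2 = (0.011)^2 = 0.000121

0.000121


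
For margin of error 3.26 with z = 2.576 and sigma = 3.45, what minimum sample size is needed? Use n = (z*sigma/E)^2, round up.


z*sigma/E = 2.576 * 3.45 / 3.26 = 11109/4075 ≈ 2.726135
(z*sigma/E)^2 ≈ 7.431812
round up: n = 8

8


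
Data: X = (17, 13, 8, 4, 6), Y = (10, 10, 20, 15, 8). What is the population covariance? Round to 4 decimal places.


Cov = (1/n)*sum((xi-xbar)(yi-ybar))
n = 5, xbar = 48/5 = 9.6, ybar = 63/5 = 12.6
sum((xi-xbar)(yi-ybar)) = -36.8
Cov = -36.8 / 5 = -7.36

-7.3600


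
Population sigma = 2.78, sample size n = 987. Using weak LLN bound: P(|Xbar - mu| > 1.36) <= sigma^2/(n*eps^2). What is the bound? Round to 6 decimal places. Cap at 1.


bound = min(1, sigma^2/(n*eps^2))
sigma^2 = 2.78^2 = 7.7284
n*eps^2 = 987 * 1.36^2 = 987 * 1.8496 = 1825.5552
sigma^2/(n*eps^2) = 7.7284 / 1825.5552 ≈ 0.00423345

0.004233


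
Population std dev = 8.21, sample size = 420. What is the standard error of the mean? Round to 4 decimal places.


SE = sigma / sqrt(n)
sqrt(420) ≈ 20.493902
SE = 8.21 / 20.493902 ≈ 0.400607

0.4006


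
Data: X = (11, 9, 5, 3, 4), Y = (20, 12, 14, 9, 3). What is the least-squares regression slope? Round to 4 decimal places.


b = sum((xi-xbar)(yi-ybar)) / sum((xi-xbar)^2)
n = 5, xbar = 32/5 = 6.4, ybar = 58/5 = 11.6
Sxy = sum((xi-xbar)(yi-ybar)) = 65.8
Sxx = sum((xi-xbar)^2) = 47.2
b = Sxy / Sxx = 329/236 ≈ 1.394068

1.3941


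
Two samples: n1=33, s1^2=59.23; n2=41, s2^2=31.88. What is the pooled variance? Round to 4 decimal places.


sp^2 = ((n1-1)*s1^2 + (n2-1)*s2^2)/(n1+n2-2)
(n1-1)*s1^2 = 32 * 59.23 = 1895.36
(n2-1)*s2^2 = 40 * 31.88 = 1275.2
numerator = 1895.36 + 1275.2 = 3170.56
n1+n2-2 = 72
sp^2 = 3170.56 / 72 = 9908/225 ≈ 44.035556

44.0356


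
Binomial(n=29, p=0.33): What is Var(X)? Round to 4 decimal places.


Var = n*p*(1-p) = 29 * 0.33 * 0.67 = 6.4119

6.4119


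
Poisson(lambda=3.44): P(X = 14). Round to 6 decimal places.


P = e^(-lam) * lam^k / k!
e^(-3.44) ≈ 0.03206469
lam^k = 3.44^14 ≈ 32495123.808906
k! = 14! = 87178291200
P = 0.03206469 * 32495123.808906 / 87178291200 ≈ 0.000012

0.000012


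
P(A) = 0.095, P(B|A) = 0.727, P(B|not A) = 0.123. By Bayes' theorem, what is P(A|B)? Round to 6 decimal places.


P(A|B) = P(B|A)*P(A) / P(B), P(B) = P(B|A)*P(A) + P(B|not A)*P(not A)
P(B|A)*P(A) = 0.727 * 0.095 = 0.069065
P(B|not A)*P(not A) = 0.123 * 0.905 = 0.111315
P(B) = 0.069065 + 0.111315 = 0.18038
P(A|B) = 0.069065 / 0.18038 ≈ 0.38288613

0.382886


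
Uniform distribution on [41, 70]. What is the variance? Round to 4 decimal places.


Var = (b-a)^2 / 12
(b-a)^2 = (70 - 41)^2 = 841
Var = 841/12 ≈ 70.083333

70.0833


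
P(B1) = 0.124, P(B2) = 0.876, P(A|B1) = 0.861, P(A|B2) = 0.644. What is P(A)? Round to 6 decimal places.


P(A) = P(A|B1)*P(B1) + P(A|B2)*P(B2)
P(A|B1)*P(B1) = 0.861 * 0.124 = 0.106764
P(A|B2)*P(B2) = 0.644 * 0.876 = 0.564144
P(A) = 0.106764 + 0.564144 = 0.670908

0.670908


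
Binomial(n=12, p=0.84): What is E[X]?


E[X] = n*p = 12 * 0.84 = 10.08

10.08


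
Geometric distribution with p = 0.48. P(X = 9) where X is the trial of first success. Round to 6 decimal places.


P = (1-p)^(k-1) * p
(1-p)^(k-1) = 0.52^8 ≈ 0.005345973
P = 0.005345973 * 0.48 ≈ 0.002566067

0.002566


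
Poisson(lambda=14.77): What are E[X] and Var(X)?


E[X] = Var(X) = lambda = 14.77

14.77, 14.77


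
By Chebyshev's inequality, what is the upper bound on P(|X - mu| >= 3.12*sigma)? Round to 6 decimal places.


P <= 1/k^2
k^2 = 3.12^2 = 9.7344
1/k^2 = 1 / 9.7344 = 625/6084 ≈ 0.10272847

0.102728


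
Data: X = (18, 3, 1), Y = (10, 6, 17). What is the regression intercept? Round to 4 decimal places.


a = ybar - b*xbar, where b = sum((xi-xbar)(yi-ybar)) / sum((xi-xbar)^2)
n = 3, xbar = 22/3 ≈ 7.333333, ybar = 33/3 = 11
Sxy = sum((xi-xbar)(yi-ybar)) = -27
Sxx = sum((xi-xbar)^2) = 518/3 ≈ 172.666667
b = Sxy / Sxx = -81/518 ≈ -0.156371
a = 11 - (-0.156371) * 7.333333 = 3146/259 ≈ 12.146718

12.1467


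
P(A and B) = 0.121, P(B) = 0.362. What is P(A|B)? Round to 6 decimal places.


P(A|B) = P(A and B) / P(B) = 0.121 / 0.362 = 121/362 ≈ 0.33425414

0.334254


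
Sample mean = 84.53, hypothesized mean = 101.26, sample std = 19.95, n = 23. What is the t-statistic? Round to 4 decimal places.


t = (xbar - mu0) / (s/sqrt(n))
xbar - mu0 = 84.53 - 101.26 = -16.73
sqrt(23) ≈ 4.79583152
s/sqrt(n) = 19.95 / 4.79583152 ≈ 4.15986256
t = -16.73 / 4.15986256 ≈ -4.021767

-4.0218


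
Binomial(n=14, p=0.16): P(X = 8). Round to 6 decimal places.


P = C(n,k) * p^k * (1-p)^(n-k)
C(14,8) = 3003
p^k = 0.16^8 ≈ 0.0000004294967
(1-p)^(n-k) = 0.84^6 ≈ 0.3512980
P = 3003 * 0.0000004294967 * 0.3512980 ≈ 0.000453

0.000453


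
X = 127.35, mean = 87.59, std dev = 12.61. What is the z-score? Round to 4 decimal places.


z = (X - mu) / sigma
X - mu = 127.35 - 87.59 = 39.76
z = 39.76 / 12.61 = 3976/1261 ≈ 3.153053

3.1531


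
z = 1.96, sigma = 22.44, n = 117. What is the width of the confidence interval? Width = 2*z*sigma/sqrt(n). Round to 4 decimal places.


width = 2*z*sigma/sqrt(n)
2*z*sigma = 2 * 1.96 * 22.44 = 87.9648
sqrt(117) ≈ 10.816654
width = 87.9648 / 10.816654 ≈ 8.132349

8.1323


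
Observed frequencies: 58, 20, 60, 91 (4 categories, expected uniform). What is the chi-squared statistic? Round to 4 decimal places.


chi2 = sum((O-E)^2/E), E = total/4
total = 229, E = 229/4 = 57.25
(58 - 57.25)^2 / 57.25 = 0.5625 / 57.25 = 9/916 ≈ 0.009825
(20 - 57.25)^2 / 57.25 = 1387.5625 / 57.25 = 22201/916 ≈ 24.236900
(60 - 57.25)^2 / 57.25 = 7.5625 / 57.25 = 121/916 ≈ 0.132096
(91 - 57.25)^2 / 57.25 = 1139.0625 / 57.25 = 18225/916 ≈ 19.896288
chi2 = 10139/229 ≈ 44.275109

44.2751


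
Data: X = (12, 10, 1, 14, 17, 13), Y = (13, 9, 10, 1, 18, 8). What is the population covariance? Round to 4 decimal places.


Cov = (1/n)*sum((xi-xbar)(yi-ybar))
n = 6, xbar = 67/6 ≈ 11.166667, ybar = 59/6 ≈ 9.833333
sum((xi-xbar)(yi-ybar)) = 127/6 ≈ 21.166667
Cov = 21.166667 / 6 = 127/36 ≈ 3.527778

3.5278


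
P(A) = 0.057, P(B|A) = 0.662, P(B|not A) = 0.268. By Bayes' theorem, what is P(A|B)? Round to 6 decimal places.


P(A|B) = P(B|A)*P(A) / P(B), P(B) = P(B|A)*P(A) + P(B|not A)*P(not A)
P(B|A)*P(A) = 0.662 * 0.057 = 0.037734
P(B|not A)*P(not A) = 0.268 * 0.943 = 0.252724
P(B) = 0.037734 + 0.252724 = 0.290458
P(A|B) = 0.037734 / 0.290458 ≈ 0.12991207

0.129912


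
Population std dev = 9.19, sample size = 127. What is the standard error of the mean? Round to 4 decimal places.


SE = sigma / sqrt(n)
sqrt(127) ≈ 11.269428
SE = 9.19 / 11.269428 ≈ 0.815481

0.8155


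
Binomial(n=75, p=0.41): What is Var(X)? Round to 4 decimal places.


Var = n*p*(1-p) = 75 * 0.41 * 0.59 = 18.1425

18.1425


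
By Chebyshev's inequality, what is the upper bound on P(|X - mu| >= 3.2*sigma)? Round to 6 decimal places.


P <= 1/k^2
k^2 = 3.2^2 = 10.24
1/k^2 = 1 / 10.24 = 0.09765625

0.097656


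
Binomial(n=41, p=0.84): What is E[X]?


E[X] = n*p = 41 * 0.84 = 34.44

34.44


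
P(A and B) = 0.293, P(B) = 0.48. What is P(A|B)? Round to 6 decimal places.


P(A|B) = P(A and B) / P(B) = 0.293 / 0.48 = 293/480 ≈ 0.61041667

0.610417


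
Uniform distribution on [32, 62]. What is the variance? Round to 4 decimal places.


Var = (b-a)^2 / 12
(b-a)^2 = (62 - 32)^2 = 900
Var = 900/12 = 75

75.0000


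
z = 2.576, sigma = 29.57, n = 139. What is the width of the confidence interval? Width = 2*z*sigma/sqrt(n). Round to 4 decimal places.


width = 2*z*sigma/sqrt(n)
2*z*sigma = 2 * 2.576 * 29.57 = 152.34464
sqrt(139) ≈ 11.789826
width = 152.34464 / 11.789826 ≈ 12.921704

12.9217


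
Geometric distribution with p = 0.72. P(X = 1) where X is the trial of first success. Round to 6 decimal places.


P = (1-p)^(k-1) * p
(1-p)^(k-1) = 0.28^0 = 1
P = 1 * 0.72 = 0.72

0.720000


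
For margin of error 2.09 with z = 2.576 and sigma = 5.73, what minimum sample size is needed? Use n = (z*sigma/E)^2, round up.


z*sigma/E = 2.576 * 5.73 / 2.09 ≈ 7.062431
(z*sigma/E)^2 ≈ 49.877926
round up: n = 50

50


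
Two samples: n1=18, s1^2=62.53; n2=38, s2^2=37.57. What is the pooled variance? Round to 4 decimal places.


sp^2 = ((n1-1)*s1^2 + (n2-1)*s2^2)/(n1+n2-2)
(n1-1)*s1^2 = 17 * 62.53 = 1063.01
(n2-1)*s2^2 = 37 * 37.57 = 1390.09
numerator = 1063.01 + 1390.09 = 2453.1
n1+n2-2 = 54
sp^2 = 2453.1 / 54 = 8177/180 ≈ 45.427778

45.4278


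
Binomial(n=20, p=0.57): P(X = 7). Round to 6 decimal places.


P = C(n,k) * p^k * (1-p)^(n-k)
C(20,7) = 77520
p^k = 0.57^7 ≈ 0.01954897
(1-p)^(n-k) = 0.43^13 ≈ 0.00001718264
P = 77520 * 0.01954897 * 0.00001718264 ≈ 0.026039

0.026039


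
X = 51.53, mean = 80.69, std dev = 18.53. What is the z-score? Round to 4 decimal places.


z = (X - mu) / sigma
X - mu = 51.53 - 80.69 = -29.16
z = -29.16 / 18.53 = -2916/1853 ≈ -1.573664

-1.5737


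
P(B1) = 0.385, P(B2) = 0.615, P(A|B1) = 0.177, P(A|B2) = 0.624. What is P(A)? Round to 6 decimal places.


P(A) = P(A|B1)*P(B1) + P(A|B2)*P(B2)
P(A|B1)*P(B1) = 0.177 * 0.385 = 0.068145
P(A|B2)*P(B2) = 0.624 * 0.615 = 0.38376
P(A) = 0.068145 + 0.38376 = 0.451905

0.451905


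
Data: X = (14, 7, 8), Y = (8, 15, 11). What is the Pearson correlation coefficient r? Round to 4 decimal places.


r = sum((xi-xbar)(yi-ybar)) / sqrt(sum((xi-xbar)^2) * sum((yi-ybar)^2))
n = 3, xbar = 29/3 ≈ 9.666667, ybar = 34/3 ≈ 11.333333
Sxy = sum((xi-xbar)(yi-ybar)) = -71/3 ≈ -23.666667
Sxx = sum((xi-xbar)^2) = 86/3 ≈ 28.666667
Syy = sum((yi-ybar)^2) = 74/3 ≈ 24.666667
sqrt(Sxx*Syy) ≈ 26.591561
r = Sxy / sqrt(Sxx*Syy) = -23.666667 / 26.591561 ≈ -0.890007

-0.8900


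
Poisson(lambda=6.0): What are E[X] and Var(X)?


E[X] = Var(X) = lambda = 6.0

6.0, 6.0


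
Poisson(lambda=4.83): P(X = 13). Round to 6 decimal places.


P = e^(-lam) * lam^k / k!
e^(-4.83) ≈ 0.007986521
lam^k = 4.83^13 ≈ 778596952.953015
k! = 13! = 6227020800
P = 0.007986521 * 778596952.953015 / 6227020800 ≈ 0.000999

0.000999


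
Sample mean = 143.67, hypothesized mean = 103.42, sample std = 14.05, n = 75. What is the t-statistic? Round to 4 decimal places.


t = (xbar - mu0) / (s/sqrt(n))
xbar - mu0 = 143.67 - 103.42 = 40.25
sqrt(75) ≈ 8.66025404
s/sqrt(n) = 14.05 / 8.66025404 ≈ 1.62235426
t = 40.25 / 1.62235426 ≈ 24.809625

24.8096


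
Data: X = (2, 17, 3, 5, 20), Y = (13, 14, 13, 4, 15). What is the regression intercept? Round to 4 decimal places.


a = ybar - b*xbar, where b = sum((xi-xbar)(yi-ybar)) / sum((xi-xbar)^2)
n = 5, xbar = 47/5 = 9.4, ybar = 59/5 = 11.8
Sxy = sum((xi-xbar)(yi-ybar)) = 68.4
Sxx = sum((xi-xbar)^2) = 285.2
b = Sxy / Sxx = 171/713 ≈ 0.239832
a = 11.8 - 0.239832 * 9.4 = 6806/713 ≈ 9.545582

9.5456


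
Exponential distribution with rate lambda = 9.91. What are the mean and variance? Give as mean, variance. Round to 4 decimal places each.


mean = 1/lam, var = 1/lam^2
mean = 1 / 9.91 = 100/991 ≈ 0.100908
lam^2 = 9.91^2 = 98.2081
var = 1 / 98.2081 ≈ 0.010182

0.1009, 0.0102


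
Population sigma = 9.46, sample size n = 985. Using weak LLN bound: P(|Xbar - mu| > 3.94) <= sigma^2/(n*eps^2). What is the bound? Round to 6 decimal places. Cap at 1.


bound = min(1, sigma^2/(n*eps^2))
sigma^2 = 9.46^2 = 89.4916
n*eps^2 = 985 * 3.94^2 = 985 * 15.5236 = 15290.746
sigma^2/(n*eps^2) = 89.4916 / 15290.746 ≈ 0.00585266

0.005853


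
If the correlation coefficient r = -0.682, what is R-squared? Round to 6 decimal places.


R^2 = r^2 = (-0.682)^2 = 0.465124

0.465124


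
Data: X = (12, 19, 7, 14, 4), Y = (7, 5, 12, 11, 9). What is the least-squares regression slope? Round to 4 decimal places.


b = sum((xi-xbar)(yi-ybar)) / sum((xi-xbar)^2)
n = 5, xbar = 56/5 = 11.2, ybar = 44/5 = 8.8
Sxy = sum((xi-xbar)(yi-ybar)) = -39.8
Sxx = sum((xi-xbar)^2) = 138.8
b = Sxy / Sxx = -199/694 ≈ -0.286744

-0.2867


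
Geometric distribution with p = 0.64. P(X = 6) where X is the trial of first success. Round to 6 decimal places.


P = (1-p)^(k-1) * p
(1-p)^(k-1) = 0.36^5 ≈ 0.006046618
P = 0.006046618 * 0.64 ≈ 0.003869835

0.003870


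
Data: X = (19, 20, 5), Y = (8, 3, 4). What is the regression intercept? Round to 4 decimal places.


a = ybar - b*xbar, where b = sum((xi-xbar)(yi-ybar)) / sum((xi-xbar)^2)
n = 3, xbar = 44/3 ≈ 14.666667, ybar = 15/3 = 5
Sxy = sum((xi-xbar)(yi-ybar)) = 12
Sxx = sum((xi-xbar)^2) = 422/3 ≈ 140.666667
b = Sxy / Sxx = 18/211 ≈ 0.085308
a = 5 - 0.085308 * 14.666667 = 791/211 ≈ 3.748815

3.7488


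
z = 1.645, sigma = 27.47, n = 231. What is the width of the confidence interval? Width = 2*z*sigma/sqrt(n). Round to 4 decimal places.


width = 2*z*sigma/sqrt(n)
2*z*sigma = 2 * 1.645 * 27.47 = 90.3763
sqrt(231) ≈ 15.198684
width = 90.3763 / 15.198684 ≈ 5.946324

5.9463


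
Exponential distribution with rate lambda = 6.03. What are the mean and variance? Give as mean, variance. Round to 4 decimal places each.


mean = 1/lam, var = 1/lam^2
mean = 1 / 6.03 = 100/603 ≈ 0.165837
lam^2 = 6.03^2 = 36.3609
var = 1 / 36.3609 ≈ 0.027502

0.1658, 0.0275


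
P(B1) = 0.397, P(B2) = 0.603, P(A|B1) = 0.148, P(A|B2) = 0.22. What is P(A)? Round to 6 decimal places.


P(A) = P(A|B1)*P(B1) + P(A|B2)*P(B2)
P(A|B1)*P(B1) = 0.148 * 0.397 = 0.058756
P(A|B2)*P(B2) = 0.22 * 0.603 = 0.13266
P(A) = 0.058756 + 0.13266 = 0.191416

0.191416


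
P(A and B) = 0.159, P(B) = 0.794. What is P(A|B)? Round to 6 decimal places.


P(A|B) = P(A and B) / P(B) = 0.159 / 0.794 = 159/794 ≈ 0.20025189

0.200252


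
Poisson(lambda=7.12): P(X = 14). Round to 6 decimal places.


P = e^(-lam) * lam^k / k!
e^(-7.12) ≈ 0.0008087668
lam^k = 7.12^14 ≈ 860438651407.952771
k! = 14! = 87178291200
P = 0.0008087668 * 860438651407.952771 / 87178291200 ≈ 0.007982

0.007982


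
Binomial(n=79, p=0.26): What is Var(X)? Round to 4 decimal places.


Var = n*p*(1-p) = 79 * 0.26 * 0.74 = 15.1996

15.1996


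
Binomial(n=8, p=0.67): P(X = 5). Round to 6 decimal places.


P = C(n,k) * p^k * (1-p)^(n-k)
C(8,5) = 56
p^k = 0.67^5 ≈ 0.1350125
(1-p)^(n-k) = 0.33^3 = 0.035937
P = 56 * 0.1350125 * 0.035937 ≈ 0.271709

0.271709


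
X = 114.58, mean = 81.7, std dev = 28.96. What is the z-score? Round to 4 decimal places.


z = (X - mu) / sigma
X - mu = 114.58 - 81.7 = 32.88
z = 32.88 / 28.96 = 411/362 ≈ 1.135359

1.1354


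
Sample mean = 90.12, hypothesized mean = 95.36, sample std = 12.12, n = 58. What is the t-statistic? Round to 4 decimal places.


t = (xbar - mu0) / (s/sqrt(n))
xbar - mu0 = 90.12 - 95.36 = -5.24
sqrt(58) ≈ 7.61577311
s/sqrt(n) = 12.12 / 7.61577311 ≈ 1.59143397
t = -5.24 / 1.59143397 ≈ -3.292628

-3.2926


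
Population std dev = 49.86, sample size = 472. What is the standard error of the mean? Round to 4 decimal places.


SE = sigma / sqrt(n)
sqrt(472) ≈ 21.725561
SE = 49.86 / 21.725561 ≈ 2.294993

2.2950


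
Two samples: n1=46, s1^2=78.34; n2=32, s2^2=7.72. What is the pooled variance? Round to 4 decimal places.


sp^2 = ((n1-1)*s1^2 + (n2-1)*s2^2)/(n1+n2-2)
(n1-1)*s1^2 = 45 * 78.34 = 3525.3
(n2-1)*s2^2 = 31 * 7.72 = 239.32
numerator = 3525.3 + 239.32 = 3764.62
n1+n2-2 = 76
sp^2 = 3764.62 / 76 = 188231/3800 ≈ 49.534474

49.5345


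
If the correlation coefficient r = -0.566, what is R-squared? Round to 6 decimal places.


R^2 = r^2 = (-0.566)^2 = 0.320356

0.320356


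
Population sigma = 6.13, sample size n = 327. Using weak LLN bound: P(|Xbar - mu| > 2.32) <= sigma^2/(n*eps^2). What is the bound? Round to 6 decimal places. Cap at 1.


bound = min(1, sigma^2/(n*eps^2))
sigma^2 = 6.13^2 = 37.5769
n*eps^2 = 327 * 2.32^2 = 327 * 5.3824 = 1760.0448
sigma^2/(n*eps^2) = 37.5769 / 1760.0448 ≈ 0.02134997

0.021350


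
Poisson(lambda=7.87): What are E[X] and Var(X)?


E[X] = Var(X) = lambda = 7.87

7.87, 7.87


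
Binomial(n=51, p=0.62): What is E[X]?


E[X] = n*p = 51 * 0.62 = 31.62

31.62


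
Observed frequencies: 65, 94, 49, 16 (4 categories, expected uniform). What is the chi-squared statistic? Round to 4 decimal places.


chi2 = sum((O-E)^2/E), E = total/4
total = 224, E = 224/4 = 56
(65 - 56)^2 / 56 = 81 / 56 = 81/56 ≈ 1.446429
(94 - 56)^2 / 56 = 1444 / 56 = 361/14 ≈ 25.785714
(49 - 56)^2 / 56 = 49 / 56 = 0.875
(16 - 56)^2 / 56 = 1600 / 56 = 200/7 ≈ 28.571429
chi2 = 1587/28 ≈ 56.678571

56.6786


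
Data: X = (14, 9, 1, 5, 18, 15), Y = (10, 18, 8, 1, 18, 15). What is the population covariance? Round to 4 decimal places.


Cov = (1/n)*sum((xi-xbar)(yi-ybar))
n = 6, xbar = 62/6 = 31/3 ≈ 10.333333, ybar = 70/6 = 35/3 ≈ 11.666667
sum((xi-xbar)(yi-ybar)) = 422/3 ≈ 140.666667
Cov = 140.666667 / 6 = 211/9 ≈ 23.444444

23.4444


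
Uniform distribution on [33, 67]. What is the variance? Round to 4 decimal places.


Var = (b-a)^2 / 12
(b-a)^2 = (67 - 33)^2 = 1156
Var = 1156/12 ≈ 96.333333

96.3333


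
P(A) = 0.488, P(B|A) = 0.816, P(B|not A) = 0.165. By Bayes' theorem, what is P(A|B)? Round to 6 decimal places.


P(A|B) = P(B|A)*P(A) / P(B), P(B) = P(B|A)*P(A) + P(B|not A)*P(not A)
P(B|A)*P(A) = 0.816 * 0.488 = 0.398208
P(B|not A)*P(not A) = 0.165 * 0.512 = 0.08448
P(B) = 0.398208 + 0.08448 = 0.482688
P(A|B) = 0.398208 / 0.482688 = 1037/1257 ≈ 0.82498011

0.824980


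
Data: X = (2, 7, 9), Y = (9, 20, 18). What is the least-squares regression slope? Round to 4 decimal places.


b = sum((xi-xbar)(yi-ybar)) / sum((xi-xbar)^2)
n = 3, xbar = 18/3 = 6, ybar = 47/3 ≈ 15.666667
Sxy = sum((xi-xbar)(yi-ybar)) = 38
Sxx = sum((xi-xbar)^2) = 26
b = Sxy / Sxx = 19/13 ≈ 1.461538

1.4615


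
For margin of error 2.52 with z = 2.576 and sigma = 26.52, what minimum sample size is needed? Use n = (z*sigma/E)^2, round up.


z*sigma/E = 2.576 * 26.52 / 2.52 = 10166/375 ≈ 27.109333
(z*sigma/E)^2 ≈ 734.915954
round up: n = 735

735


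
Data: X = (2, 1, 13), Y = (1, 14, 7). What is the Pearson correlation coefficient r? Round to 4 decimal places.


r = sum((xi-xbar)(yi-ybar)) / sqrt(sum((xi-xbar)^2) * sum((yi-ybar)^2))
n = 3, xbar = 16/3 ≈ 5.333333, ybar = 22/3 ≈ 7.333333
Sxy = sum((xi-xbar)(yi-ybar)) = -31/3 ≈ -10.333333
Sxx = sum((xi-xbar)^2) = 266/3 ≈ 88.666667
Syy = sum((yi-ybar)^2) = 254/3 ≈ 84.666667
sqrt(Sxx*Syy) ≈ 86.643587
r = Sxy / sqrt(Sxx*Syy) = -10.333333 / 86.643587 ≈ -0.119263

-0.1193


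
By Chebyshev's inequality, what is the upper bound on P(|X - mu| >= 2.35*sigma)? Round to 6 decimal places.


P <= 1/k^2
k^2 = 2.35^2 = 5.5225
1/k^2 = 1 / 5.5225 = 400/2209 ≈ 0.18107741

0.181077


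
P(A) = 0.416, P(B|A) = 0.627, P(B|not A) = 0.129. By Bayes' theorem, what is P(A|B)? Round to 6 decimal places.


P(A|B) = P(B|A)*P(A) / P(B), P(B) = P(B|A)*P(A) + P(B|not A)*P(not A)
P(B|A)*P(A) = 0.627 * 0.416 = 0.260832
P(B|not A)*P(not A) = 0.129 * 0.584 = 0.075336
P(B) = 0.260832 + 0.075336 = 0.336168
P(A|B) = 0.260832 / 0.336168 ≈ 0.77589777

0.775898


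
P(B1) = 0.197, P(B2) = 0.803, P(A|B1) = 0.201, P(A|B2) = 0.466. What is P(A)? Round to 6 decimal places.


P(A) = P(A|B1)*P(B1) + P(A|B2)*P(B2)
P(A|B1)*P(B1) = 0.201 * 0.197 = 0.039597
P(A|B2)*P(B2) = 0.466 * 0.803 = 0.374198
P(A) = 0.039597 + 0.374198 = 0.413795

0.413795


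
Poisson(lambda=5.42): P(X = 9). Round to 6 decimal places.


P = e^(-lam) * lam^k / k!
e^(-5.42) ≈ 0.004427147
lam^k = 5.42^9 ≈ 4036394.250118
k! = 9! = 362880
P = 0.004427147 * 4036394.250118 / 362880 ≈ 0.049244

0.049244


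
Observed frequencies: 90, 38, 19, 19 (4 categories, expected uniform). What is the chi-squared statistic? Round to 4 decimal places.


chi2 = sum((O-E)^2/E), E = total/4
total = 166, E = 166/4 = 41.5
(90 - 41.5)^2 / 41.5 = 2352.25 / 41.5 = 9409/166 ≈ 56.680723
(38 - 41.5)^2 / 41.5 = 12.25 / 41.5 = 49/166 ≈ 0.295181
(19 - 41.5)^2 / 41.5 = 506.25 / 41.5 = 2025/166 ≈ 12.198795
(19 - 41.5)^2 / 41.5 = 506.25 / 41.5 = 2025/166 ≈ 12.198795
chi2 = 6754/83 ≈ 81.373494

81.3735


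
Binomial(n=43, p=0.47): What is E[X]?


E[X] = n*p = 43 * 0.47 = 20.21

20.21


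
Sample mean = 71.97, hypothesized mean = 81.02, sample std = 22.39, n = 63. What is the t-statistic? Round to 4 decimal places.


t = (xbar - mu0) / (s/sqrt(n))
xbar - mu0 = 71.97 - 81.02 = -9.05
sqrt(63) ≈ 7.93725393
s/sqrt(n) = 22.39 / 7.93725393 ≈ 2.82087485
t = -9.05 / 2.82087485 ≈ -3.208225

-3.2082


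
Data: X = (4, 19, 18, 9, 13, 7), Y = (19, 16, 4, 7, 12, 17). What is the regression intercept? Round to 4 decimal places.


a = ybar - b*xbar, where b = sum((xi-xbar)(yi-ybar)) / sum((xi-xbar)^2)
n = 6, xbar = 70/6 = 35/3 ≈ 11.666667, ybar = 75/6 = 12.5
Sxy = sum((xi-xbar)(yi-ybar)) = -85
Sxx = sum((xi-xbar)^2) = 550/3 ≈ 183.333333
b = Sxy / Sxx = -51/110 ≈ -0.463636
a = 12.5 - (-0.463636) * 11.666667 = 197/11 ≈ 17.909091

17.9091


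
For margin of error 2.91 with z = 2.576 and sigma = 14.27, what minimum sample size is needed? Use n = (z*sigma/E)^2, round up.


z*sigma/E = 2.576 * 14.27 / 2.91 ≈ 12.632137
(z*sigma/E)^2 ≈ 159.570897
round up: n = 160

160
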